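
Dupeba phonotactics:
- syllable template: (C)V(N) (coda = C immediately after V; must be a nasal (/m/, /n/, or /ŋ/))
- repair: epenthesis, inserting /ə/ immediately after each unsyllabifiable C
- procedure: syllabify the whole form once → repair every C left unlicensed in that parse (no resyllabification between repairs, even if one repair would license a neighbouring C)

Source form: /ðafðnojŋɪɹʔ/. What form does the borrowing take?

Under (C)V(N), the unsyllabifiable consonants are /f/, /ð/, /j/, /ɹ/, /ʔ/ (only a nasal (/m/, /n/, or /ŋ/) is licensed in coda position; onsets are limited to one consonant).
Each unlicensed consonant becomes the onset of a new syllable: /f/ → /fə/, /ð/ → /ðə/, /j/ → /jə/, /ɹ/ → /ɹə/, /ʔ/ → /ʔə/.

ðafəðənojəŋɪɹəʔə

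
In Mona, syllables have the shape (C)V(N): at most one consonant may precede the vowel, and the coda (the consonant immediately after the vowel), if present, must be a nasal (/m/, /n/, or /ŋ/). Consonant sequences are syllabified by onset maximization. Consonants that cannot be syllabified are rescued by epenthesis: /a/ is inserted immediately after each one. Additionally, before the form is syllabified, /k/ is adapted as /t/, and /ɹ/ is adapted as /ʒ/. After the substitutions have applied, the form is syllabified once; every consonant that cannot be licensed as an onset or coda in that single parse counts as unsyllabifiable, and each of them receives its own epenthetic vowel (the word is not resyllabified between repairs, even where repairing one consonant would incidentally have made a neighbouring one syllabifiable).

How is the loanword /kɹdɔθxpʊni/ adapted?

Substitution: /k/ → /t/, /ɹ/ → /ʒ/, giving /tʒdɔθxpʊni/.
The consonants /t/, /ʒ/, /θ/, /x/ cannot be parsed into a legal (C)V(N) syllable (only a nasal (/m/, /n/, or /ŋ/) is licensed in coda position; onsets are limited to one consonant).
Inserting the epenthetic vowel yields /t/ → /ta/, /ʒ/ → /ʒa/, /θ/ → /θa/, /x/ → /xa/.

taʒadɔθaxapʊni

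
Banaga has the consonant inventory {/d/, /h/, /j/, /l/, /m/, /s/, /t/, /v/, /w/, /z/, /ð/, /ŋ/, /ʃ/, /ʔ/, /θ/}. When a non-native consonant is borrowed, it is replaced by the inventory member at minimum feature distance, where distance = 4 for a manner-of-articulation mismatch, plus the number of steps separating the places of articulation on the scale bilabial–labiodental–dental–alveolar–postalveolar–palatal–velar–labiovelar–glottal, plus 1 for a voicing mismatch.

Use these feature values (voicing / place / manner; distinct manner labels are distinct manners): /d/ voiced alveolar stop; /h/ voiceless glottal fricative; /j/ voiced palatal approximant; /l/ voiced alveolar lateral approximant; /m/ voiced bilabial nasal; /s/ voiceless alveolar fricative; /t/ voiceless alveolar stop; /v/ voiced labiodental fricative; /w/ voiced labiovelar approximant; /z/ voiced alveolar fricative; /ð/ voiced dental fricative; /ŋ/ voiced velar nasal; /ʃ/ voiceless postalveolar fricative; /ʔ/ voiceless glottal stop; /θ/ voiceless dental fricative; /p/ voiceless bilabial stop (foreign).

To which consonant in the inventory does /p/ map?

t

/t/ is closest: same manner (stop), place distance 3 (bilabial→alveolar), same voicing; total 3. Next closest is /d/ at distance 4.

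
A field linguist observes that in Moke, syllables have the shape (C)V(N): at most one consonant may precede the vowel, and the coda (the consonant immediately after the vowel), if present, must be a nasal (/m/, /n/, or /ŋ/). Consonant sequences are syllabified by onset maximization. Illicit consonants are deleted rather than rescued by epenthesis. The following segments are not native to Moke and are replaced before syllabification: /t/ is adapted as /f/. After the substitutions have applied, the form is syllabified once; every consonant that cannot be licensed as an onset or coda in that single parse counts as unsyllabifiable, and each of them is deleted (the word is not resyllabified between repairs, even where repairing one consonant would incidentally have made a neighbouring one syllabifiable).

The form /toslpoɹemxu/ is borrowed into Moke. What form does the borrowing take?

Substitution: /t/ → /f/, giving /foslpoɹemxu/.
Under (C)V(N), the unsyllabifiable consonants are /s/, /l/ (only a nasal (/m/, /n/, or /ŋ/) is licensed in coda position; onsets are limited to one consonant).
Deletion applies to /s/, /l/.

fopoɹemxu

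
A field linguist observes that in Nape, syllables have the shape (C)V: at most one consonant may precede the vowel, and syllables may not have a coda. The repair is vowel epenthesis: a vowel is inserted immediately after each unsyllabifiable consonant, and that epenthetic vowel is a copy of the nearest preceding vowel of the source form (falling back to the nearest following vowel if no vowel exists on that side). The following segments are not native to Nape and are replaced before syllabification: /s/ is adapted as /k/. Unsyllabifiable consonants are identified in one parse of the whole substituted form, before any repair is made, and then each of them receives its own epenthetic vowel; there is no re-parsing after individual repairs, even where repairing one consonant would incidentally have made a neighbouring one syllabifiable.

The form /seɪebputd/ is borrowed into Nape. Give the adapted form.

keɪebeputudu

Substitution: /s/ → /k/, giving /keɪebputd/.
Under (C)V, the unsyllabifiable consonants are /b/, /t/, /d/ (no codas are permitted; onsets are limited to one consonant).
Epenthesis after each stranded consonant: /b/ → /be/, /t/ → /tu/, /d/ → /du/.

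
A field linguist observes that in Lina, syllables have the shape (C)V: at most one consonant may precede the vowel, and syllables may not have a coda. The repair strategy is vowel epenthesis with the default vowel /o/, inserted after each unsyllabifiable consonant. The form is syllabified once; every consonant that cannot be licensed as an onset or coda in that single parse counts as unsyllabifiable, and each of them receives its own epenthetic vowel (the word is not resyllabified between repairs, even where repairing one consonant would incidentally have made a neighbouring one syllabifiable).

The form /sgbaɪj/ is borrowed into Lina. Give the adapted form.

sogobaɪjo

Under (C)V, the unsyllabifiable consonants are /s/, /g/, /j/ (no codas are permitted; onsets are limited to one consonant).
Epenthesis after each stranded consonant: /s/ → /so/, /g/ → /go/, /j/ → /jo/.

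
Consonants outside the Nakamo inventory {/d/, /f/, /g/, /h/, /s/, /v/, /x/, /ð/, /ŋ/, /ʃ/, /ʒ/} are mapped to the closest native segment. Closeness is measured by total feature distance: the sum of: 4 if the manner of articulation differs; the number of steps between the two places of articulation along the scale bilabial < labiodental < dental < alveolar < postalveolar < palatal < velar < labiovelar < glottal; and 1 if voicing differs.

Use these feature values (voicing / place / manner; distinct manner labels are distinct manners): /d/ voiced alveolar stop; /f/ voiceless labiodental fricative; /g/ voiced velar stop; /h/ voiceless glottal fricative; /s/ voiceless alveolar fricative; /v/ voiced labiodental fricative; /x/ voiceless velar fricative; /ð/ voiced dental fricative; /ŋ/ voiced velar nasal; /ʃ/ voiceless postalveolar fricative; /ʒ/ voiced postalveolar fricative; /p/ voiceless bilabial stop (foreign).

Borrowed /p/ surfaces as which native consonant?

/d/ is closest: same manner (stop), place distance 3 (bilabial→alveolar), voicing differs (+1); total 4. Next closest is /f/ at distance 5.

d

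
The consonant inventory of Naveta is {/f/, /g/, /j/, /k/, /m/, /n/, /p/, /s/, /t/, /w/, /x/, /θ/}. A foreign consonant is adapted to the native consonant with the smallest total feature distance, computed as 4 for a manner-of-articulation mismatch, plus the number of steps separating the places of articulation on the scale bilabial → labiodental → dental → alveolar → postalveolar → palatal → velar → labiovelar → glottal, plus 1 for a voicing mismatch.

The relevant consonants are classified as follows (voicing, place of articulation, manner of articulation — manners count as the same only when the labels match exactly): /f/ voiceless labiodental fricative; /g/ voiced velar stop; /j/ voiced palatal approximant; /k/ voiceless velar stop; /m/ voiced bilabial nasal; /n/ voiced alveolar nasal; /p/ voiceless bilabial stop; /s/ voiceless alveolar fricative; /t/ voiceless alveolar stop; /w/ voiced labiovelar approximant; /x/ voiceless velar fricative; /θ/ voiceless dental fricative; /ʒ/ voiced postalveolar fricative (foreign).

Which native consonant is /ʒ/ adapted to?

/s/ is closest: same manner (fricative), place distance 1 (postalveolar→alveolar), voicing differs (+1); total 2. Next closest is /x/ at distance 3.

s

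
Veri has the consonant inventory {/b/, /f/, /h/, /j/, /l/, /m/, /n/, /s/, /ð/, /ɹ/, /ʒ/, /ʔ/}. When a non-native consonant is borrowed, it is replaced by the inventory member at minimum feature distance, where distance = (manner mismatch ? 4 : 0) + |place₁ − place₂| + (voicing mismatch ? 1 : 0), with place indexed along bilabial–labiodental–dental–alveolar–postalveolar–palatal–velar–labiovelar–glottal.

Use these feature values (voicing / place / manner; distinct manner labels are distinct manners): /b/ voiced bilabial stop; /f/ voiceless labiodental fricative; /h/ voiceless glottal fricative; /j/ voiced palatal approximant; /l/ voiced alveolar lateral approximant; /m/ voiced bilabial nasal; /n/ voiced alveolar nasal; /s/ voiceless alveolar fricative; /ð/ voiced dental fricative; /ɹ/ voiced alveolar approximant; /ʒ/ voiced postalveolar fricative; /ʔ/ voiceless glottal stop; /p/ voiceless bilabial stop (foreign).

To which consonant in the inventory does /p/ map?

/b/ is closest: same manner (stop), place distance 0 (bilabial→bilabial), voicing differs (+1); total 1. Next closest is /f/ at distance 5.

b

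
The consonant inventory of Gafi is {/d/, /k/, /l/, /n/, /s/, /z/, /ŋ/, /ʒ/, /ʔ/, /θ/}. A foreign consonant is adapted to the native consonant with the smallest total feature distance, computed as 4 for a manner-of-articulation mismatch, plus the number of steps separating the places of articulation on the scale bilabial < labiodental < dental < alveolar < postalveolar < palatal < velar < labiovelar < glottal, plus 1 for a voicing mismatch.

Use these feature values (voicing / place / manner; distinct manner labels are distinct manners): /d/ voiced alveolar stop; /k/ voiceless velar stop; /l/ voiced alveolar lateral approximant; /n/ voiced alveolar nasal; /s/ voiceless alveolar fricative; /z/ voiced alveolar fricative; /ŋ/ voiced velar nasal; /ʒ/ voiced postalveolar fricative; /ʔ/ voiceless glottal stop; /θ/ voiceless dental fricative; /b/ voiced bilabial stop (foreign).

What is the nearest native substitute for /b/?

d

/d/ is closest: same manner (stop), place distance 3 (bilabial→alveolar), same voicing; total 3. Next closest is /k/ at distance 7.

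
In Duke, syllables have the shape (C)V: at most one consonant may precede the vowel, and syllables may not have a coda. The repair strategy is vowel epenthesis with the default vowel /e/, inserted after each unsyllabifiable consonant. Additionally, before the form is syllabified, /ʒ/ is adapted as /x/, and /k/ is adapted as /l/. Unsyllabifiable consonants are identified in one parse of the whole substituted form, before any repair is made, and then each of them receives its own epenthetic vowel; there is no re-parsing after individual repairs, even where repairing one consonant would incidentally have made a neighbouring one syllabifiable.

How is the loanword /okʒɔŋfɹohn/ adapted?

olexɔŋefeɹohene

Substitution: /k/ → /l/, /ʒ/ → /x/, giving /olxɔŋfɹohn/.
The consonants /l/, /ŋ/, /f/, /h/, /n/ cannot be parsed into a legal (C)V syllable (no codas are permitted; onsets are limited to one consonant).
Epenthesis after each stranded consonant: /l/ → /le/, /ŋ/ → /ŋe/, /f/ → /fe/, /h/ → /he/, /n/ → /ne/.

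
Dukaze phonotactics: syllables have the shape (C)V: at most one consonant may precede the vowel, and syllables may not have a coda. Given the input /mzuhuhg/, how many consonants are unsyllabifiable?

Syllabifying with onset maximization leaves /m/, /h/, /g/ stranded (no codas are permitted; onsets are limited to one consonant).

3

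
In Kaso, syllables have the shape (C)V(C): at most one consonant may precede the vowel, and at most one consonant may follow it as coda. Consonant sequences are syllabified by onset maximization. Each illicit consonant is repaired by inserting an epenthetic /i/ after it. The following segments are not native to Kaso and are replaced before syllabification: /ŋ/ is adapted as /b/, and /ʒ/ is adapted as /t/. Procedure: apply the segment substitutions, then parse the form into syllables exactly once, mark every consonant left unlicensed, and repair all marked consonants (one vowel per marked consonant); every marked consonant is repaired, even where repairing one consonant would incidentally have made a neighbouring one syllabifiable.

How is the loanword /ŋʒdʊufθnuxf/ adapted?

Substitution: /ŋ/ → /b/, /ʒ/ → /t/, giving /btdʊufθnuxf/.
The consonants /b/, /t/, /θ/, /f/ cannot be parsed into a legal (C)V(C) syllable (at most one coda consonant is licensed; onsets are limited to one consonant).
Inserting the epenthetic vowel yields /b/ → /bi/, /t/ → /ti/, /θ/ → /θi/, /f/ → /fi/.

bitidʊufθinuxfi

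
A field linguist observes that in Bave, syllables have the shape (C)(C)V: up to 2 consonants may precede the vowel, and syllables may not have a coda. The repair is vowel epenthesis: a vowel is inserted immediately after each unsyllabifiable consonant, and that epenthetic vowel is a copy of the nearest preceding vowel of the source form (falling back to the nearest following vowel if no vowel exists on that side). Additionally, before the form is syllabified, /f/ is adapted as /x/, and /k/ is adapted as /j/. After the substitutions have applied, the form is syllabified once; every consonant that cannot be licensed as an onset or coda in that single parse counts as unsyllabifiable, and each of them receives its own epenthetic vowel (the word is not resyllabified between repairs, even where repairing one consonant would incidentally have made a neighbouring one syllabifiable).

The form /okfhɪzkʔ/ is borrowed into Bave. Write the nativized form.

ojoxhɪzɪjɪʔɪ

Substitution: /k/ → /j/, /f/ → /x/, giving /ojxhɪzjʔ/.
Under (C)(C)V, the unsyllabifiable consonants are /j/, /z/, /j/, /ʔ/ (no codas are permitted; onsets may contain at most 2 consonants).
Inserting the epenthetic vowel yields /j/ → /jo/, /z/ → /zɪ/, /j/ → /jɪ/, /ʔ/ → /ʔɪ/.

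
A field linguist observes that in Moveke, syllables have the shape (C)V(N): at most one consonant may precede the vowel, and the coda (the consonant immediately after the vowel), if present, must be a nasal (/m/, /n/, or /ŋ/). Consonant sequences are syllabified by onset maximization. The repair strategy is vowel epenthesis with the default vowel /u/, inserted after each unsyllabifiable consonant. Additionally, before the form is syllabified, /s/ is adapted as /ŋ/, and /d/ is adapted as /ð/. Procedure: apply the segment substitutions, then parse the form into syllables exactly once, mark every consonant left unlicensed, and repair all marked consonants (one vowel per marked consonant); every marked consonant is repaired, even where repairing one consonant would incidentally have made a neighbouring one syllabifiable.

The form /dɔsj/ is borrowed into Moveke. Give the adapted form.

Substitution: /d/ → /ð/, /s/ → /ŋ/, giving /ðɔŋj/.
Under (C)V(N), the unsyllabifiable consonants are /j/ (only a nasal (/m/, /n/, or /ŋ/) is licensed in coda position; onsets are limited to one consonant).
Each unlicensed consonant becomes the onset of a new syllable: /j/ → /ju/.

ðɔŋju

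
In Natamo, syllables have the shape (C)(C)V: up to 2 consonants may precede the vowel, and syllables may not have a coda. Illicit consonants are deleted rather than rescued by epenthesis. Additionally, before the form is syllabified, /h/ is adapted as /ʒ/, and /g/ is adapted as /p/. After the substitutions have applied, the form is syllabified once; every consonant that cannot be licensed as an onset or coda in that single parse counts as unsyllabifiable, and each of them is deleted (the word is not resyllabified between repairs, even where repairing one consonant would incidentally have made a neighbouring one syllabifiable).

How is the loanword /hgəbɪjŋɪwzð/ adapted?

ʒpəbɪjŋɪ

Substitution: /h/ → /ʒ/, /g/ → /p/, giving /ʒpəbɪjŋɪwzð/.
Under (C)(C)V, the unsyllabifiable consonants are /w/, /z/, /ð/ (no codas are permitted; onsets may contain at most 2 consonants).
Each unlicensed consonant is deleted: /w/, /z/, /ð/.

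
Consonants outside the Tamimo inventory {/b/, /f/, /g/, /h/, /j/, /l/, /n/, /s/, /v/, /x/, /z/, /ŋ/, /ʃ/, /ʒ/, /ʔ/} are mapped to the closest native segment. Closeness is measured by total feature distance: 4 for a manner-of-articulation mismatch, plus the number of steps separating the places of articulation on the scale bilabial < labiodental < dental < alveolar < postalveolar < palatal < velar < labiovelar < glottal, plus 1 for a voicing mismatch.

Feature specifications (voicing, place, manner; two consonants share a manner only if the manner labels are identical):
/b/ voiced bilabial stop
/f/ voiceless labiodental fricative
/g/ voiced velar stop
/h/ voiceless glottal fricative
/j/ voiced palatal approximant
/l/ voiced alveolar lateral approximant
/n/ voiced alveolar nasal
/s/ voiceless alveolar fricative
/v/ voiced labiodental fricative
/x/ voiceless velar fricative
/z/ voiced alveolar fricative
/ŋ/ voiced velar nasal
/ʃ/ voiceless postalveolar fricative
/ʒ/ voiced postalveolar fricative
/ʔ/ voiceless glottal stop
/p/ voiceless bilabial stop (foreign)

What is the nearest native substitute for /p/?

b

/b/ is closest: same manner (stop), place distance 0 (bilabial→bilabial), voicing differs (+1); total 1. Next closest is /f/ at distance 5.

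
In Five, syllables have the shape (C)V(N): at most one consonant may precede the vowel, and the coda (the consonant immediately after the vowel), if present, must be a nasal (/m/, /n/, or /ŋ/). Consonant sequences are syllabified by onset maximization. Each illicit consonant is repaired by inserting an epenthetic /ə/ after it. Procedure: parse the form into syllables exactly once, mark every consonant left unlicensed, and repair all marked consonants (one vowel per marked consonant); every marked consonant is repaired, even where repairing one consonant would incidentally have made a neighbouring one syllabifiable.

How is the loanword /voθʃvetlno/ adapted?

voθəʃəvetələno

The consonants /θ/, /ʃ/, /t/, /l/ cannot be parsed into a legal (C)V(N) syllable (only a nasal (/m/, /n/, or /ŋ/) is licensed in coda position; onsets are limited to one consonant).
Inserting the epenthetic vowel yields /θ/ → /θə/, /ʃ/ → /ʃə/, /t/ → /tə/, /l/ → /lə/.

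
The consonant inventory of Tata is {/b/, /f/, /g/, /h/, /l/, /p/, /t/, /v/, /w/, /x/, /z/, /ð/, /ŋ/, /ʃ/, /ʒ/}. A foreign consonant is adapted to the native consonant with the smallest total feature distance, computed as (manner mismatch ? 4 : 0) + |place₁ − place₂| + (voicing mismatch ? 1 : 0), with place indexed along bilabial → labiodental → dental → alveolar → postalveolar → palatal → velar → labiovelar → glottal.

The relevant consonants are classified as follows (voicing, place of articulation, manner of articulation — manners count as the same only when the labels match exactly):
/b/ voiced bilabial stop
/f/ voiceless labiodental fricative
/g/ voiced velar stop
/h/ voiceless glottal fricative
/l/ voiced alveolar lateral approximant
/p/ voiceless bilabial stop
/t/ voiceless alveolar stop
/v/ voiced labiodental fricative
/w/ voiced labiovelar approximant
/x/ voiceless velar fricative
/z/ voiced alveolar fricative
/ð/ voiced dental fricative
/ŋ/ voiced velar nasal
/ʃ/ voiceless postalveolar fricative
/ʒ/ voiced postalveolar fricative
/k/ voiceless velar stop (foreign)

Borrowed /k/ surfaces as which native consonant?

g

/g/ is closest: same manner (stop), place distance 0 (velar→velar), voicing differs (+1); total 1. Next closest is /t/ at distance 3.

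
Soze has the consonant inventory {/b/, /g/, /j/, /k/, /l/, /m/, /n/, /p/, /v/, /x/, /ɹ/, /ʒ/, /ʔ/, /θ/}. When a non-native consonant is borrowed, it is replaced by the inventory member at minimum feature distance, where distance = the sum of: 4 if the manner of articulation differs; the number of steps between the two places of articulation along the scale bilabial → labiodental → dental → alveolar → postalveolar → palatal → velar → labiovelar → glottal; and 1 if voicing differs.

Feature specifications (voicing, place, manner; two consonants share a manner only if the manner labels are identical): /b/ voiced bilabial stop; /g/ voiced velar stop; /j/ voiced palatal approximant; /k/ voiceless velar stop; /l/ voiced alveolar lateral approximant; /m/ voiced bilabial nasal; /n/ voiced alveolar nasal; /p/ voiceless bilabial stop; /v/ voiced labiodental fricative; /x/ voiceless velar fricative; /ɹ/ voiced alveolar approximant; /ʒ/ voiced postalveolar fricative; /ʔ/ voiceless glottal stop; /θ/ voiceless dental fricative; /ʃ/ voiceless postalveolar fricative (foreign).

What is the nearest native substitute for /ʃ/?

/ʒ/ is closest: same manner (fricative), place distance 0 (postalveolar→postalveolar), voicing differs (+1); total 1. Next closest is /x/ at distance 2.

ʒ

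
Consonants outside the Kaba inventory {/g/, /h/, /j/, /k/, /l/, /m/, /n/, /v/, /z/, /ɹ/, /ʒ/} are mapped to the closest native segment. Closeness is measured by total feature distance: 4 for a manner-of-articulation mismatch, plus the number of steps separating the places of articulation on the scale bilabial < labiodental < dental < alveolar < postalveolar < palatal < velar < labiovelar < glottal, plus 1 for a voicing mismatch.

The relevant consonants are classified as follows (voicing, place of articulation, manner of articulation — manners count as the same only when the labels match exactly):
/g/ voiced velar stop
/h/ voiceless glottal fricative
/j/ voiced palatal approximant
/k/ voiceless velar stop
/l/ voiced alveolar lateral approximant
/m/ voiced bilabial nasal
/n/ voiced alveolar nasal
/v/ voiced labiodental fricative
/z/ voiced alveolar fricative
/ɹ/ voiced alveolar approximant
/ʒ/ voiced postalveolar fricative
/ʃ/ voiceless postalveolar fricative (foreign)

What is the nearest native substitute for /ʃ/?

/ʒ/ is closest: same manner (fricative), place distance 0 (postalveolar→postalveolar), voicing differs (+1); total 1. Next closest is /z/ at distance 2.

ʒ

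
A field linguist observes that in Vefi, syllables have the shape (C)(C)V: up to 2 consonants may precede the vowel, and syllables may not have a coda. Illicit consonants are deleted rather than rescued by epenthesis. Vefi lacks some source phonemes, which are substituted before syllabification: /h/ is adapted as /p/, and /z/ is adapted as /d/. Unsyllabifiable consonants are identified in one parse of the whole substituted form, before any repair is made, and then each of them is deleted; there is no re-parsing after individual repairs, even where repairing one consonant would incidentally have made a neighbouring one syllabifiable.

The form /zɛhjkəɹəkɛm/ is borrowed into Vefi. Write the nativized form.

Substitution: /z/ → /d/, /h/ → /p/, giving /dɛpjkəɹəkɛm/.
Syllabifying with onset maximization leaves /p/, /m/ stranded (no codas are permitted; onsets may contain at most 2 consonants).
Deletion applies to /p/, /m/.

dɛjkəɹəkɛ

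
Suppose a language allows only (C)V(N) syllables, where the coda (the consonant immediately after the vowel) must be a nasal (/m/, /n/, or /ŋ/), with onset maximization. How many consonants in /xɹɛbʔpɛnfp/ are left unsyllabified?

5

Syllabifying with onset maximization leaves /x/, /b/, /ʔ/, /f/, /p/ stranded (only a nasal (/m/, /n/, or /ŋ/) is licensed in coda position; onsets are limited to one consonant).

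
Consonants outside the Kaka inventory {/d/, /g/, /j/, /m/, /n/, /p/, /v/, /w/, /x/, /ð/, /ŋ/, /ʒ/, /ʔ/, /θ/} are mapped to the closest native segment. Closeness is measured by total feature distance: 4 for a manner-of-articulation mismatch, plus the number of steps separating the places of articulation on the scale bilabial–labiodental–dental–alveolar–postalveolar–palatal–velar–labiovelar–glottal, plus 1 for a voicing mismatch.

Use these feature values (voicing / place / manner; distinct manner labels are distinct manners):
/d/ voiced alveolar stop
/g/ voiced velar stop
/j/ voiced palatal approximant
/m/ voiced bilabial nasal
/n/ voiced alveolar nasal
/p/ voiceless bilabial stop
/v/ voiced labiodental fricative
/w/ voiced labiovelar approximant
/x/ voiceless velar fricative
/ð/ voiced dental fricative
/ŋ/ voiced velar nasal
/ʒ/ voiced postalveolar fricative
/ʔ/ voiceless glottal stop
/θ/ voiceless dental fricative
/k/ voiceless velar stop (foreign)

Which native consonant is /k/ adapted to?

g

/g/ is closest: same manner (stop), place distance 0 (velar→velar), voicing differs (+1); total 1. Next closest is /ʔ/ at distance 2.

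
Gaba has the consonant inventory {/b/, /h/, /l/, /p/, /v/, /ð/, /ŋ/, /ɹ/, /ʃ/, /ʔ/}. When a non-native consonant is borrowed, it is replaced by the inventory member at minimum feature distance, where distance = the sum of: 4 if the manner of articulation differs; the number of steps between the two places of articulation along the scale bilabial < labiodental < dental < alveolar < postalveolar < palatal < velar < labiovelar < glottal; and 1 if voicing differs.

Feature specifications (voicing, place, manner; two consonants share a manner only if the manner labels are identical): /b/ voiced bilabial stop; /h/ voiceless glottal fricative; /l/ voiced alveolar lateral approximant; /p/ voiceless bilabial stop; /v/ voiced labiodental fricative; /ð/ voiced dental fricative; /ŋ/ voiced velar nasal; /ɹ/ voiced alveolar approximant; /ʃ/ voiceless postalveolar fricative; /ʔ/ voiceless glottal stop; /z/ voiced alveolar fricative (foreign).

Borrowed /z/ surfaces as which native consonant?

ð

/ð/ is closest: same manner (fricative), place distance 1 (alveolar→dental), same voicing; total 1. Next closest is /v/ at distance 2.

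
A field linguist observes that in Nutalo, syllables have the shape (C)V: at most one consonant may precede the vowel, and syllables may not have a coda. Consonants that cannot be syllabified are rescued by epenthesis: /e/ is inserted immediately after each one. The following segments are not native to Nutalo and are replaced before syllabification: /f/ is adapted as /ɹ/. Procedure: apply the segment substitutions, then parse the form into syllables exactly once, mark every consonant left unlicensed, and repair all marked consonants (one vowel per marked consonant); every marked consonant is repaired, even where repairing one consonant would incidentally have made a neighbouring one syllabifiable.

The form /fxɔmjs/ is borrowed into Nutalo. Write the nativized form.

ɹexɔmejese

Substitution: /f/ → /ɹ/, giving /ɹxɔmjs/.
Under (C)V, the unsyllabifiable consonants are /ɹ/, /m/, /j/, /s/ (no codas are permitted; onsets are limited to one consonant).
Inserting the epenthetic vowel yields /ɹ/ → /ɹe/, /m/ → /me/, /j/ → /je/, /s/ → /se/.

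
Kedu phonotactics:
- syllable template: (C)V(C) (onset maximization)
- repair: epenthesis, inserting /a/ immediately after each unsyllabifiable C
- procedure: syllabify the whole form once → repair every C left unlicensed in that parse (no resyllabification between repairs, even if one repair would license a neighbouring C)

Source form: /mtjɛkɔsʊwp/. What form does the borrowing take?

matajɛkɔsʊwpa

Syllabifying with onset maximization leaves /m/, /t/, /p/ stranded (at most one coda consonant is licensed; onsets are limited to one consonant).
Inserting the epenthetic vowel yields /m/ → /ma/, /t/ → /ta/, /p/ → /pa/.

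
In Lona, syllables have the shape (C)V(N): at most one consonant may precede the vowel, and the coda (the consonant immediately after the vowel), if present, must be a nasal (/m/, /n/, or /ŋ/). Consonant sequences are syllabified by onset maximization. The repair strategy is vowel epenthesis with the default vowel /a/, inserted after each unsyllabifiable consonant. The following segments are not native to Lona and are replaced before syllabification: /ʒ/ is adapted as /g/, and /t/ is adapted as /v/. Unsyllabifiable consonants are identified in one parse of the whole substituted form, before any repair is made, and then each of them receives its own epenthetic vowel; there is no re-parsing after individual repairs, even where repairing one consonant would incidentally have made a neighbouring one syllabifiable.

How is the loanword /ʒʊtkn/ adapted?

gʊvakana

Substitution: /ʒ/ → /g/, /t/ → /v/, giving /gʊvkn/.
The consonants /v/, /k/, /n/ cannot be parsed into a legal (C)V(N) syllable (only a nasal (/m/, /n/, or /ŋ/) is licensed in coda position; onsets are limited to one consonant).
Each unlicensed consonant becomes the onset of a new syllable: /v/ → /va/, /k/ → /ka/, /n/ → /na/.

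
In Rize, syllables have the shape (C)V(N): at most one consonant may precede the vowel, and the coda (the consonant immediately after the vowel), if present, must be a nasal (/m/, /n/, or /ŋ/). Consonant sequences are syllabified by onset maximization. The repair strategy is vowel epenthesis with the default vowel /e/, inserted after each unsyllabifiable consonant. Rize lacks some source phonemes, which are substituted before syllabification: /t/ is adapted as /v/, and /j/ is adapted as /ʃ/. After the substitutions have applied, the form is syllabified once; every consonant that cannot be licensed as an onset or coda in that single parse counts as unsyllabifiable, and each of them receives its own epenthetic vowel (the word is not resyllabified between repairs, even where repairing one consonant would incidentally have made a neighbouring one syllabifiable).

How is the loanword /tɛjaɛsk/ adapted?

vɛʃaɛseke

Substitution: /t/ → /v/, /j/ → /ʃ/, giving /vɛʃaɛsk/.
Under (C)V(N), the unsyllabifiable consonants are /s/, /k/ (only a nasal (/m/, /n/, or /ŋ/) is licensed in coda position; onsets are limited to one consonant).
Each unlicensed consonant becomes the onset of a new syllable: /s/ → /se/, /k/ → /ke/.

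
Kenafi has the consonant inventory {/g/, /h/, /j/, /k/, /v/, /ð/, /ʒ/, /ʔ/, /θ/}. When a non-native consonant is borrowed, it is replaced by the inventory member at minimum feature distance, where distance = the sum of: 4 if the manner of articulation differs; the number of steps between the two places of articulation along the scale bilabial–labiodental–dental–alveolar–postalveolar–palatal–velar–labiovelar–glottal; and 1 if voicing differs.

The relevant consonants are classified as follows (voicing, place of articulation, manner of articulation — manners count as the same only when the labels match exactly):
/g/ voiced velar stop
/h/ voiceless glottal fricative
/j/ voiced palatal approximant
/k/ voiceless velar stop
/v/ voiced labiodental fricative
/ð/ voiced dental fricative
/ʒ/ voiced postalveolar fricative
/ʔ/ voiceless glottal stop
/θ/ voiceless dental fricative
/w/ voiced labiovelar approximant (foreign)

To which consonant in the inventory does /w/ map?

j

/j/ is closest: same manner (approximant), place distance 2 (labiovelar→palatal), same voicing; total 2. Next closest is /g/ at distance 5.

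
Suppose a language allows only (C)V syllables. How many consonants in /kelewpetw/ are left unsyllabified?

3

Syllabifying with onset maximization leaves /w/, /t/, /w/ stranded (no codas are permitted; onsets are limited to one consonant).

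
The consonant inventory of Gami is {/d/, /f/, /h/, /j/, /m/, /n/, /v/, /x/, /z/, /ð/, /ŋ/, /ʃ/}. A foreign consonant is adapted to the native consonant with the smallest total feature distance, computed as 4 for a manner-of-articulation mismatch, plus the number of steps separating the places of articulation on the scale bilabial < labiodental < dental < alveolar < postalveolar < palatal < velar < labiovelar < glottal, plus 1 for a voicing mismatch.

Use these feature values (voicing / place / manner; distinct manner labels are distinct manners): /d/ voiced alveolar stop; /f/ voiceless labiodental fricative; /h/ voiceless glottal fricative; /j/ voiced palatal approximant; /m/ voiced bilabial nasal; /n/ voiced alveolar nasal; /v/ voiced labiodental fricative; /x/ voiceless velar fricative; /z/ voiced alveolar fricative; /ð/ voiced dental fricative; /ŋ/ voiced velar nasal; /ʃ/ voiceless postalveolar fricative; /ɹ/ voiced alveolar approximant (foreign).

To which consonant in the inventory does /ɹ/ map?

j

/j/ is closest: same manner (approximant), place distance 2 (alveolar→palatal), same voicing; total 2. Next closest is /d/ at distance 4.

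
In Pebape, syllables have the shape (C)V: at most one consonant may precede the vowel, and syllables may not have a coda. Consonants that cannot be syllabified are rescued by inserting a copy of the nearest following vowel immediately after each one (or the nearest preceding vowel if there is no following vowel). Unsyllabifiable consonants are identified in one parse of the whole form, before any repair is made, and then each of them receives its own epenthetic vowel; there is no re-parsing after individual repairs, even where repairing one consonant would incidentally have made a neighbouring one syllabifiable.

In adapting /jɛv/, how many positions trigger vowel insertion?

1

The unsyllabifiable consonants are /v/; each receives one epenthetic vowel.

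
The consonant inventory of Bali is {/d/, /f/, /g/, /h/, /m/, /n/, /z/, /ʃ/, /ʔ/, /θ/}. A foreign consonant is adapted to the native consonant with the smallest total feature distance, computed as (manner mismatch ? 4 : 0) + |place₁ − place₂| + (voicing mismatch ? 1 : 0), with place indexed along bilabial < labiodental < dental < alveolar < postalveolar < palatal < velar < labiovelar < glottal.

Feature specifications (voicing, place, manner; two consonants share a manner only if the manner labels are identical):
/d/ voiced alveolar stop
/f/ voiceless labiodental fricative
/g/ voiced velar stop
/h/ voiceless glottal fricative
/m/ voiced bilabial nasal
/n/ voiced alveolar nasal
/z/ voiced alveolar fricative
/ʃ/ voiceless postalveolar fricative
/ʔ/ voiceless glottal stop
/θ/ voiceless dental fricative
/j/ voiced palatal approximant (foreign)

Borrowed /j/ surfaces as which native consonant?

g

/g/ is closest: manner differs (approximant→stop, +4), place distance 1 (palatal→velar), same voicing; total 5. Next closest is /d/ at distance 6.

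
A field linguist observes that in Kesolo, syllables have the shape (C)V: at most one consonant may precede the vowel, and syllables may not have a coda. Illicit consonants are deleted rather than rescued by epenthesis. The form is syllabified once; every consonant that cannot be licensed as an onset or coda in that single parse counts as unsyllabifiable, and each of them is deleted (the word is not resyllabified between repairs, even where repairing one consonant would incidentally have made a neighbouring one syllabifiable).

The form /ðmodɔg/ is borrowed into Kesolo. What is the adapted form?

The consonants /ð/, /g/ cannot be parsed into a legal (C)V syllable (no codas are permitted; onsets are limited to one consonant).
Each unlicensed consonant is deleted: /ð/, /g/.

modɔ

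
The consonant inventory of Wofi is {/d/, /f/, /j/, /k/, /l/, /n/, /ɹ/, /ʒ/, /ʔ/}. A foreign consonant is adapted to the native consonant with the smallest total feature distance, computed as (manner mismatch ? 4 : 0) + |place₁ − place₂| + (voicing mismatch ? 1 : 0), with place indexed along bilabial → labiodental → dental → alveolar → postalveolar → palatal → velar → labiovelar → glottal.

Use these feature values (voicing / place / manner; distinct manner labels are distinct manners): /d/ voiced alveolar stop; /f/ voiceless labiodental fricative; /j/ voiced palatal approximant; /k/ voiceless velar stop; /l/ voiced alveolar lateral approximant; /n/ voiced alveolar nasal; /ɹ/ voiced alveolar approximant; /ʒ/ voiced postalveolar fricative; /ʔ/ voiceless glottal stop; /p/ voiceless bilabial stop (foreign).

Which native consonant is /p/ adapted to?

/d/ is closest: same manner (stop), place distance 3 (bilabial→alveolar), voicing differs (+1); total 4. Next closest is /f/ at distance 5.

d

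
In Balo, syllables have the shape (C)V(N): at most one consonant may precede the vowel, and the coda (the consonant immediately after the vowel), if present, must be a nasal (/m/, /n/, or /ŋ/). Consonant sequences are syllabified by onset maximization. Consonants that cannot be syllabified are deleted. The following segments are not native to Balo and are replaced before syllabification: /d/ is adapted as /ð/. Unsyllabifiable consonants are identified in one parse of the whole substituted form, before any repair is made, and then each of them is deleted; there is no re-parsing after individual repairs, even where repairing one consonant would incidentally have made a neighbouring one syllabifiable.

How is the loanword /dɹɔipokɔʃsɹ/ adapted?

ɹɔipokɔ

Substitution: /d/ → /ð/, giving /ðɹɔipokɔʃsɹ/.
Syllabifying with onset maximization leaves /ð/, /ʃ/, /s/, /ɹ/ stranded (only a nasal (/m/, /n/, or /ŋ/) is licensed in coda position; onsets are limited to one consonant).
Deletion applies to /ð/, /ʃ/, /s/, /ɹ/.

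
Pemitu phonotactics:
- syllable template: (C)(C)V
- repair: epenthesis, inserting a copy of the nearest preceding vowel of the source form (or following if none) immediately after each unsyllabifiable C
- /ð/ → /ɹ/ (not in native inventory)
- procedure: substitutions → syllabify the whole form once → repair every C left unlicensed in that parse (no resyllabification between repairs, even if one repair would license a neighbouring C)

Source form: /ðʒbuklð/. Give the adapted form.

ɹuʒbukuluɹu

Substitution: /ð/ → /ɹ/, giving /ɹʒbuklɹ/.
Under (C)(C)V, the unsyllabifiable consonants are /ɹ/, /k/, /l/, /ɹ/ (no codas are permitted; onsets may contain at most 2 consonants).
Epenthesis after each stranded consonant: /ɹ/ → /ɹu/, /k/ → /ku/, /l/ → /lu/, /ɹ/ → /ɹu/.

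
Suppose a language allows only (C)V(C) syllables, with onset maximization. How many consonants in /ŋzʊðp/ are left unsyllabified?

Syllabifying with onset maximization leaves /ŋ/, /p/ stranded (at most one coda consonant is licensed; onsets are limited to one consonant).

2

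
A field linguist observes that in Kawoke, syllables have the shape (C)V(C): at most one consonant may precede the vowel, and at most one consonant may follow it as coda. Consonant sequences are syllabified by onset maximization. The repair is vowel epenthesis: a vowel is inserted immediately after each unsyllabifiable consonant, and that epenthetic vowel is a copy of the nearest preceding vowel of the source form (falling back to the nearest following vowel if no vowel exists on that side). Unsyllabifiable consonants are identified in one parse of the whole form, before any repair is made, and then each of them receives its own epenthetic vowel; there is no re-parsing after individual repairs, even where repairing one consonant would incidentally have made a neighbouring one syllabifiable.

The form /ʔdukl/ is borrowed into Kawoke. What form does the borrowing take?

Under (C)V(C), the unsyllabifiable consonants are /ʔ/, /l/ (at most one coda consonant is licensed; onsets are limited to one consonant).
Inserting the epenthetic vowel yields /ʔ/ → /ʔu/, /l/ → /lu/.

ʔuduklu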